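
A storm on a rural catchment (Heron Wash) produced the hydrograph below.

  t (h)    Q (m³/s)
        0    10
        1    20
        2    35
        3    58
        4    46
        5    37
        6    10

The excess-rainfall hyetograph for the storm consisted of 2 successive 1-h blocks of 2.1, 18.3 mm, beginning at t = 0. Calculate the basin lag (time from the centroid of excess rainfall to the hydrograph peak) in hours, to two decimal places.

t_L ≈ 1.60 h

Centroid of excess rainfall: t_c = Σ P_i·t̄_i / ΣP_i = 1.3971 h (block centres at 0.5, 1.5 h).
Hydrograph peak occurs at t = 3 h, so basin lag t_L = 3 − 1.3971 = 1.60 h.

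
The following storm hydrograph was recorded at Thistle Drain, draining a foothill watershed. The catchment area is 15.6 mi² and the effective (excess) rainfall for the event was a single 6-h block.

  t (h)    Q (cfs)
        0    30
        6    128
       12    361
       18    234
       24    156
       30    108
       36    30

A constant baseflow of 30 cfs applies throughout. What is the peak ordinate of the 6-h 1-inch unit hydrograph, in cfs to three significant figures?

Direct runoff: 0.0, 98.0, 331.0, 204.0, 126.0, 78.0, 0.0 cfs; ΣQ_DR = 837.0 cfs, peak = 331.0 cfs.
Runoff depth d = ΣQ_DR·Δt / A = 837.0 × 21600 / (15.6 mi²) = 0.4988 in.
The 1-inch UH is the DRH scaled by (1 in)/d, so U_p = 331.0 × 1/0.4988 = 664 cfs.

U_p ≈ 664 cfs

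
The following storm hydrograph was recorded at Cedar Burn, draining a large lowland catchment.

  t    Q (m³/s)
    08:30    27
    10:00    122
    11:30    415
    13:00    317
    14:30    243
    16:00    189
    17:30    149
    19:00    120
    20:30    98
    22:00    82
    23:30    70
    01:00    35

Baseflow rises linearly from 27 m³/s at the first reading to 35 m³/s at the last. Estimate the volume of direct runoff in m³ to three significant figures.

Direct-runoff ordinates (Q − Q_b): 0.00, 94.27, 386.55, 287.82, 213.09, 158.36, 117.64, 87.91, 65.18, 48.45, 35.73, 0.00 m³/s.
ΣQ_DR = 1495 m³/s.
With Δt = 1.5 h = 5400 s, V = ΣQ_DR · Δt = 1495 × 5400 = 8.07 × 10^6 m³.

V ≈ 8.07 × 10^6 m³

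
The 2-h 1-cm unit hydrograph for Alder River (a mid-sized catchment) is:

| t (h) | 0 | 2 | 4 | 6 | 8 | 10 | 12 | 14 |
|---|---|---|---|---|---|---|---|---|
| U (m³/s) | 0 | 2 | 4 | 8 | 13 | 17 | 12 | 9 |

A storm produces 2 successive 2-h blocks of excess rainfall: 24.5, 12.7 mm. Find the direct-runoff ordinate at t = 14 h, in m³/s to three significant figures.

Q ≈ 37.3 m³/s

By discrete convolution, Q_j = Σ (P_i / 10 mm) · U_{j−i}.
At t = 14 h (j=7): Q = (24.5/10)·9 + (12.7/10)·12 = 37.3 m³/s.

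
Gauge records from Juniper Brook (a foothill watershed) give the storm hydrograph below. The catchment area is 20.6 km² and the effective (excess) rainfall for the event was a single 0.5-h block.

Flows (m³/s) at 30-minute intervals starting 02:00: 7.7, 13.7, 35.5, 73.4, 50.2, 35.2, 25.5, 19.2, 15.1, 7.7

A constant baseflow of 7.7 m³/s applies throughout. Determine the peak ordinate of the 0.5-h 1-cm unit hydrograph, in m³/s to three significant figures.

Direct runoff: 0.0, 6.0, 27.8, 65.7, 42.5, 27.5, 17.8, 11.5, 7.4, 0.0 m³/s; ΣQ_DR = 206.2 m³/s, peak = 65.7 m³/s.
Runoff depth d = ΣQ_DR·Δt / A = 206.2 × 1800 / (20.6 km²) = 18.02 mm.
The 1-cm UH is the DRH scaled by (10 mm)/d, so U_p = 65.7 × 10/18.02 = 36.5 m³/s.

U_p ≈ 36.5 m³/s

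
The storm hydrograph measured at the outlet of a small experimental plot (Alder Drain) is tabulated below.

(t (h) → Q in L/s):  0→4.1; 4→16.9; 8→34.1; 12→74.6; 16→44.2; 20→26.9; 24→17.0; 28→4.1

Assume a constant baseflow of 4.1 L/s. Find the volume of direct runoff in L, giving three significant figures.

Direct-runoff ordinates (Q − Q_b): 0.0, 12.8, 30.0, 70.5, 40.1, 22.8, 12.9, 0.0 L/s.
ΣQ_DR = 189.1 L/s.
With Δt = 4 h = 14400 s, V = ΣQ_DR · Δt = 189.1 × 14400 = 2.72 × 10^6 L.

V ≈ 2.72 × 10^6 L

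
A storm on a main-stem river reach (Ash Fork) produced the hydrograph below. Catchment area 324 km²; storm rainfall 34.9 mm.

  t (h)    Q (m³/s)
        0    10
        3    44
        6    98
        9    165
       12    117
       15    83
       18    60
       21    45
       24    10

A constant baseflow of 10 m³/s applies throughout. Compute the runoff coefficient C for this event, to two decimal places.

C ≈ 0.52

ΣQ_DR = 542.0 m³/s; V = ΣQ_DR·Δt = 5.854 × 10^6 m³.
Runoff depth d = V / A = 18.07 mm.
C = d / P = 18.07 / 34.9 = 0.52.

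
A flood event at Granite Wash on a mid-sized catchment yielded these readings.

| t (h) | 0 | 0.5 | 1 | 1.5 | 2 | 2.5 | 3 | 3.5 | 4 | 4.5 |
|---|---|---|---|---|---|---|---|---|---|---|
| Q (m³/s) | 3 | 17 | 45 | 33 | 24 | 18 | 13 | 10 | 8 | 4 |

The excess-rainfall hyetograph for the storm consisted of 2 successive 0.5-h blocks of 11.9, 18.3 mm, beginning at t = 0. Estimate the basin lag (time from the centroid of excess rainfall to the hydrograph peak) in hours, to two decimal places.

t_L ≈ 0.45 h

Centroid of excess rainfall: t_c = Σ P_i·t̄_i / ΣP_i = 0.5530 h (block centres at 0.25, 0.75 h).
Hydrograph peak occurs at t = 1 h, so basin lag t_L = 1 − 0.5530 = 0.45 h.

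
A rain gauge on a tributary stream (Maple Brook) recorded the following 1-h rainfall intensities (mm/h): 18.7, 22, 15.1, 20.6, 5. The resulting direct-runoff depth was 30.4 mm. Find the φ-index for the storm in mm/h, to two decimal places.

φ ≈ 11.50 mm/h

Only the 4 blocks with intensity above φ contribute runoff: 18.7, 22, 15.1, 20.6 mm/h.
Σ(I−φ)·Δt = d  ⇒  (18.7+22+15.1+20.6 − 4φ)·1 = 30.4
φ = (76.40 − 30.4/1) / 4 = 11.50 mm/h.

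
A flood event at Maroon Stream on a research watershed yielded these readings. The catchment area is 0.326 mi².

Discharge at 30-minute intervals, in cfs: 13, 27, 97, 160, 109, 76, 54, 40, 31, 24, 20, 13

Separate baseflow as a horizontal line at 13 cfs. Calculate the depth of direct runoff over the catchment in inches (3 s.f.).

Direct runoff: 0.0, 14.0, 84.0, 147.0, 96.0, 63.0, 41.0, 27.0, 18.0, 11.0, 7.0, 0.0 cfs; ΣQ_DR = 508.0 cfs.
V = ΣQ_DR · Δt = 508.0 × 1800 s = 9.144 × 10^5 ft³.
Over A = 0.326 mi², depth = V / A = 1.21 in.

d ≈ 1.21 in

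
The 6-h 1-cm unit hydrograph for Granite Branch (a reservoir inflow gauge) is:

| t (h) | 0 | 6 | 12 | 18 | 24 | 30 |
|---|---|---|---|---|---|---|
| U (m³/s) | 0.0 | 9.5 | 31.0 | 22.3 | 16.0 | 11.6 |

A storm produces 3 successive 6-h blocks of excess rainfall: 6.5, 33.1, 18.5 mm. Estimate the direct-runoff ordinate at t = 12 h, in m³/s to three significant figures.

By discrete convolution, Q_j = Σ (P_i / 10 mm) · U_{j−i}.
At t = 12 h (j=2): Q = (6.5/10)·31.0 + (33.1/10)·9.5 + (18.5/10)·0.0 = 51.6 m³/s.

Q ≈ 51.6 m³/s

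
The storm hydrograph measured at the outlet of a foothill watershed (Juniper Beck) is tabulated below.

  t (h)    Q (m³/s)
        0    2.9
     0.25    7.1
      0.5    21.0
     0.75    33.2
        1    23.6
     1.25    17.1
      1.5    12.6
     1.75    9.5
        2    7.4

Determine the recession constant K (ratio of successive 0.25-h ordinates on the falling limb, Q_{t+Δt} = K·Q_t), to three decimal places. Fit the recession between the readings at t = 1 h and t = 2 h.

K ≈ 0.748

Using the recession-limb readings at t = 1 h and t = 2 h: Q falls from 23.6 to 7.4 m³/s over 4 intervals.
K = (Q₂/Q₁)^(1/4) = (7.4/23.6)^(1/4) = 0.748.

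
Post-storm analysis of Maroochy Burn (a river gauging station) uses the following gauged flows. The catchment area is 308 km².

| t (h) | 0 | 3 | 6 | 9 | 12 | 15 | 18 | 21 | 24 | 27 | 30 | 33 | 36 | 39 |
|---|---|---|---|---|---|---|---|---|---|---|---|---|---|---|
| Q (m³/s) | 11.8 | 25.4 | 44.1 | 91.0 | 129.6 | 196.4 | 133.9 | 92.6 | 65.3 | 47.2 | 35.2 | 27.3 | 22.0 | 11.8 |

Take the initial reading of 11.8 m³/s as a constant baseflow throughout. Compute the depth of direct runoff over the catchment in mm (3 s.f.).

Direct runoff: 0.0, 13.6, 32.3, 79.2, 117.8, 184.6, 122.1, 80.8, 53.5, 35.4, 23.4, 15.5, 10.2, 0.0 m³/s; ΣQ_DR = 768.4 m³/s.
V = ΣQ_DR · Δt = 768.4 × 10800 s = 8.299 × 10^6 m³.
Over A = 308 km², depth = V / A = 26.9 mm.

d ≈ 26.9 mm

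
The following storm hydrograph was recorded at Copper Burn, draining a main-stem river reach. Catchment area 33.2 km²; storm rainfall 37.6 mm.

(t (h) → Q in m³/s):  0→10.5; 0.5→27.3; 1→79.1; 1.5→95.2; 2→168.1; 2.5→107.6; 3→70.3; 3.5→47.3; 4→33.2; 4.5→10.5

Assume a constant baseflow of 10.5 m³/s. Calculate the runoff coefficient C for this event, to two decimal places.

ΣQ_DR = 544.1 m³/s; V = ΣQ_DR·Δt = 9.794 × 10^5 m³.
Runoff depth d = V / A = 29.50 mm.
C = d / P = 29.50 / 37.6 = 0.78.

C ≈ 0.78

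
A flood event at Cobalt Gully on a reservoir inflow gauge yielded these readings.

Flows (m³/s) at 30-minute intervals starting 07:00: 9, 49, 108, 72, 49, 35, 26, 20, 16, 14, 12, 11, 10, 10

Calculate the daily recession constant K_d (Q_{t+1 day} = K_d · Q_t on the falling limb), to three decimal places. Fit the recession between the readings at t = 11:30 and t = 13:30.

K_d ≈ 0.018

Between t = 11:30 and t = 13:30 the flow falls from 14 to 10 m³/s over 4×0.5 h = 2 h.
Per-interval ratio K = (10/14)^(1/4) = 0.9193; K_d = K^(24/0.5) = 0.018.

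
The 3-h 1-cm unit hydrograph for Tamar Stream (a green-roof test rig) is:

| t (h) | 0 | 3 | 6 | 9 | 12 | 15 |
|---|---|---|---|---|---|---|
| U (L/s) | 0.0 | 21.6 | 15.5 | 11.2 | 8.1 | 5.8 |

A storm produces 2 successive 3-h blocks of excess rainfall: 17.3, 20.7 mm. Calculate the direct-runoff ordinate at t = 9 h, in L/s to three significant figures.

By discrete convolution, Q_j = Σ (P_i / 10 mm) · U_{j−i}.
At t = 9 h (j=3): Q = (17.3/10)·11.2 + (20.7/10)·15.5 = 51.5 L/s.

Q ≈ 51.5 L/s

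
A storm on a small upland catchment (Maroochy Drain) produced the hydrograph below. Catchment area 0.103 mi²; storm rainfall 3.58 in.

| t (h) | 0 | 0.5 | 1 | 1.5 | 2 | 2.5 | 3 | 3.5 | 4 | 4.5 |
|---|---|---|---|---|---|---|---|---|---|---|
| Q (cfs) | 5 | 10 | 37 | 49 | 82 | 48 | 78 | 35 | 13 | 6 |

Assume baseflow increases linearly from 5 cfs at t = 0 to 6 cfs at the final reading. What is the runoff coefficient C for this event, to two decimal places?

C ≈ 0.65

ΣQ_DR = 308.0 cfs; V = ΣQ_DR·Δt = 5.544 × 10^5 ft³.
Runoff depth d = V / A = 2.317 in.
C = d / P = 2.317 / 3.58 = 0.65.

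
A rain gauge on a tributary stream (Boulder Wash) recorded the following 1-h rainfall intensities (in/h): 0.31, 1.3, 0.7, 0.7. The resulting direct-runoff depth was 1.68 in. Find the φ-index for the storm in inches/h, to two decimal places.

Only the 3 blocks with intensity above φ contribute runoff: 1.3, 0.7, 0.7 in/h.
Σ(I−φ)·Δt = d  ⇒  (1.3+0.7+0.7 − 3φ)·1 = 1.68
φ = (2.700 − 1.68/1) / 3 = 0.34 in/h.

φ ≈ 0.34 in/h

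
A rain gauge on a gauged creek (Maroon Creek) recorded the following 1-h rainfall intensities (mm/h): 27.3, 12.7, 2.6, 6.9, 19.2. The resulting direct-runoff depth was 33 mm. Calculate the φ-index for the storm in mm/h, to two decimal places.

φ ≈ 8.73 mm/h

Only the 3 blocks with intensity above φ contribute runoff: 27.3, 12.7, 19.2 mm/h.
Σ(I−φ)·Δt = d  ⇒  (27.3+12.7+19.2 − 3φ)·1 = 33
φ = (59.20 − 33/1) / 3 = 8.73 mm/h.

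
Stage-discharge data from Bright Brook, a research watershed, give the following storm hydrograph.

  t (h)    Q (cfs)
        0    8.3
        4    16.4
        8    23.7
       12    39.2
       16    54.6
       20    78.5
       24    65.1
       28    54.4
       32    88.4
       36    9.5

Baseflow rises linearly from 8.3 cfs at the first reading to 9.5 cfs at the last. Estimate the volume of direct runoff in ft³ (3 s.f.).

Direct-runoff ordinates (Q − Q_b): 0.00, 7.97, 15.13, 30.50, 45.77, 69.53, 56.00, 45.17, 79.03, 0.00 cfs.
ΣQ_DR = 349.1 cfs.
With Δt = 4 h = 14400 s, V = ΣQ_DR · Δt = 349.1 × 14400 = 5.03 × 10^6 ft³.

V ≈ 5.03 × 10^6 ft³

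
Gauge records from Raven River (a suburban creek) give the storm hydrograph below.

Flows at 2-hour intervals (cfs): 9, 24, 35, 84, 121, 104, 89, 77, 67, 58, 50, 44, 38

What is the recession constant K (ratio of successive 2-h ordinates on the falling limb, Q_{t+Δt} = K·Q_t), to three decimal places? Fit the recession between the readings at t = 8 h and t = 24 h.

Using the recession-limb readings at t = 8 h and t = 24 h: Q falls from 121 to 38 cfs over 8 intervals.
K = (Q₂/Q₁)^(1/8) = (38/121)^(1/8) = 0.865.

K ≈ 0.865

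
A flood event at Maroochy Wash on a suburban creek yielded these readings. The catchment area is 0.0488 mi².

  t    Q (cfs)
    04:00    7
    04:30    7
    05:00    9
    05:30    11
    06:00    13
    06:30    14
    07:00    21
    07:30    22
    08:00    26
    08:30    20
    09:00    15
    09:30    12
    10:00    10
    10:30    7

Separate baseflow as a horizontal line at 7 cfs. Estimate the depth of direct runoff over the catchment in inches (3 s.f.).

Direct runoff: 0.0, 0.0, 2.0, 4.0, 6.0, 7.0, 14.0, 15.0, 19.0, 13.0, 8.0, 5.0, 3.0, 0.0 cfs; ΣQ_DR = 96.00 cfs.
V = ΣQ_DR · Δt = 96.00 × 1800 s = 1.728 × 10^5 ft³.
Over A = 0.0488 mi², depth = V / A = 1.52 in.

d ≈ 1.52 in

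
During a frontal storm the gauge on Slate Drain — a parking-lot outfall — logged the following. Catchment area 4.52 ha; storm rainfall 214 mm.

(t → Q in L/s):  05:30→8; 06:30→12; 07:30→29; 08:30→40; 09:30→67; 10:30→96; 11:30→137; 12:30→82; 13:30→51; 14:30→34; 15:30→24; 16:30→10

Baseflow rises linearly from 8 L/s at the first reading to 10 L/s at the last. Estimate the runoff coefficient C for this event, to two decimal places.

ΣQ_DR = 482.0 L/s; V = ΣQ_DR·Δt = 1.735 × 10^6 L.
Runoff depth d = V / A = 38.39 mm.
C = d / P = 38.39 / 214 = 0.18.

C ≈ 0.18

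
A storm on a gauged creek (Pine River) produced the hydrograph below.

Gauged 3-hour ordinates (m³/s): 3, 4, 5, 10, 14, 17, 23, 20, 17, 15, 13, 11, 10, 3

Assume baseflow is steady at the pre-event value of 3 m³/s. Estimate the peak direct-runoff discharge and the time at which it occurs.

Q_p = 20.0 m³/s at t = 18 h

Subtracting baseflow gives direct-runoff ordinates: 0.0, 1.0, 2.0, 7.0, 11.0, 14.0, 20.0, 17.0, 14.0, 12.0, 10.0, 8.0, 7.0, 0.0 m³/s.
The maximum is 20.0 m³/s, occurring at the reading for t = 18 h.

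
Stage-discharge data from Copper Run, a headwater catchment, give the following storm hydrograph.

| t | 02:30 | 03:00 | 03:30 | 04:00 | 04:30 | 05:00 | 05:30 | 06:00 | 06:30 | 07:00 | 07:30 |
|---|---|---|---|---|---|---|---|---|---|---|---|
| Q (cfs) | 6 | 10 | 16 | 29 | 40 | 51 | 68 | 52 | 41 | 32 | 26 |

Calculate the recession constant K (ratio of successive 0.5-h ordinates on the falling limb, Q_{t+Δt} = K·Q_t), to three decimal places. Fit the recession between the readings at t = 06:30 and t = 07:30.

Using the recession-limb readings at t = 06:30 and t = 07:30: Q falls from 41 to 26 cfs over 2 intervals.
K = (Q₂/Q₁)^(1/2) = (26/41)^(1/2) = 0.796.

K ≈ 0.796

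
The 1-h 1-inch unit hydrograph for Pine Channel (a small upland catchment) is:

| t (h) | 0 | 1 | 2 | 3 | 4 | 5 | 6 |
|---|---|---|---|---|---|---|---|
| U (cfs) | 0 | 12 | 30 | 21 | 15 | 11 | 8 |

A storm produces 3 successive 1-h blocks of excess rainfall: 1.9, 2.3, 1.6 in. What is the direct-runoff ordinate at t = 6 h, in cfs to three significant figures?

By discrete convolution, Q_j = Σ (P_i / 1 in) · U_{j−i}.
At t = 6 h (j=6): Q = (1.9/1)·8 + (2.3/1)·11 + (1.6/1)·15 = 64.5 cfs.

Q ≈ 64.5 cfs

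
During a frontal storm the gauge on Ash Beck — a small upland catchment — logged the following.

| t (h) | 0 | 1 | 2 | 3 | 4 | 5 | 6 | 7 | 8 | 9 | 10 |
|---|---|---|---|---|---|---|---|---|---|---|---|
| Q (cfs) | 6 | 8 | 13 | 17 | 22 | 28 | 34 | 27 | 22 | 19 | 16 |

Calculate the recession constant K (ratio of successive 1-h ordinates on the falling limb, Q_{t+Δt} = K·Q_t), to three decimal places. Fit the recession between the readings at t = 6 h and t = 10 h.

K ≈ 0.828

Using the recession-limb readings at t = 6 h and t = 10 h: Q falls from 34 to 16 cfs over 4 intervals.
K = (Q₂/Q₁)^(1/4) = (16/34)^(1/4) = 0.828.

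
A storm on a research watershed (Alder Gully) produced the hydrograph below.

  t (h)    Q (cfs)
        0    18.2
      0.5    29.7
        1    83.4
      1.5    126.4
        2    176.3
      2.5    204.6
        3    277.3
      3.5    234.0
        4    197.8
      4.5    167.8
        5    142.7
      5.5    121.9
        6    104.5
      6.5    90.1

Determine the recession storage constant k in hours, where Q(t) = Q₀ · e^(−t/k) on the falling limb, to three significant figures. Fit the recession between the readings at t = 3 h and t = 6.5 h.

k ≈ 3.11 h

On the falling limb, Q drops from 277.3 to 90.1 cfs between t = 3 h and t = 6.5 h (Δt = 3.5 h).
k = −Δt / ln(Q₂/Q₁) = −3.5 / ln(90.1/277.3) = 3.11 h.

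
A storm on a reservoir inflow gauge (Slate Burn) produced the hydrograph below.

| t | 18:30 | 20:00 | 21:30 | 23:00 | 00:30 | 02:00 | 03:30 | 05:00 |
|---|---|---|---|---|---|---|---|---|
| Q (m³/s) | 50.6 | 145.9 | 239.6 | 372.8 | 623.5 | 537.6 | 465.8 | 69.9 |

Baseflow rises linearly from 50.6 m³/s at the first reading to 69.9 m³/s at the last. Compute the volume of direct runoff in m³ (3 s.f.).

Direct-runoff ordinates (Q − Q_b): 0.00, 92.54, 183.49, 313.93, 561.87, 473.21, 398.66, 0.00 m³/s.
ΣQ_DR = 2024 m³/s.
With Δt = 1.5 h = 5400 s, V = ΣQ_DR · Δt = 2024 × 5400 = 1.09 × 10^7 m³.

V ≈ 1.09 × 10^7 m³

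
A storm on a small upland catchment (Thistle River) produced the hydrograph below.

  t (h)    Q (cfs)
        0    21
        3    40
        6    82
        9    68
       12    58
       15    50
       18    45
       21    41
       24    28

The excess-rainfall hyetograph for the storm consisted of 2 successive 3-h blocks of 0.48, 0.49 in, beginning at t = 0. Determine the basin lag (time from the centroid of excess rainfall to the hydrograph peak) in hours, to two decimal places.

Centroid of excess rainfall: t_c = Σ P_i·t̄_i / ΣP_i = 3.0155 h (block centres at 1.5, 4.5 h).
Hydrograph peak occurs at t = 6 h, so basin lag t_L = 6 − 3.0155 = 2.98 h.

t_L ≈ 2.98 h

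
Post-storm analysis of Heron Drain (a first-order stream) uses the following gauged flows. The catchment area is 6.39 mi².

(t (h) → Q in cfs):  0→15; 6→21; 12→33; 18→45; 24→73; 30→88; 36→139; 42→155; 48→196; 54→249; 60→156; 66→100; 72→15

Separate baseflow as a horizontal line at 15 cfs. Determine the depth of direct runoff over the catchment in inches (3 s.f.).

d ≈ 1.59 in

Direct runoff: 0.0, 6.0, 18.0, 30.0, 58.0, 73.0, 124.0, 140.0, 181.0, 234.0, 141.0, 85.0, 0.0 cfs; ΣQ_DR = 1090 cfs.
V = ΣQ_DR · Δt = 1090 × 21600 s = 2.354 × 10^7 ft³.
Over A = 6.39 mi², depth = V / A = 1.59 in.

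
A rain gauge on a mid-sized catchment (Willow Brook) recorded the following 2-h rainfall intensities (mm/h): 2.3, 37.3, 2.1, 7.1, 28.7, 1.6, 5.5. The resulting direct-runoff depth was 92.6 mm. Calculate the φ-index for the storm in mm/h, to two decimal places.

Only the 2 blocks with intensity above φ contribute runoff: 37.3, 28.7 mm/h.
Σ(I−φ)·Δt = d  ⇒  (37.3+28.7 − 2φ)·2 = 92.6
φ = (66.00 − 92.6/2) / 2 = 9.85 mm/h.

φ ≈ 9.85 mm/h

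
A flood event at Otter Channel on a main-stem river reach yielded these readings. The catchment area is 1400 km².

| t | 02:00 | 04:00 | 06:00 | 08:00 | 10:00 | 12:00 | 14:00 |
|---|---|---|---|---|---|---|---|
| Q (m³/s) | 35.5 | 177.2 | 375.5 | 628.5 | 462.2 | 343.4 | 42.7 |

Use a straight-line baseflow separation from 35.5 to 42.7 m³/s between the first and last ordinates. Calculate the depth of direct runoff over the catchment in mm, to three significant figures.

Direct runoff: 0.00, 140.50, 337.60, 589.40, 421.90, 301.90, 0.00 m³/s; ΣQ_DR = 1791 m³/s.
V = ΣQ_DR · Δt = 1791 × 7200 s = 1.290 × 10^7 m³.
Over A = 1400 km², depth = V / A = 9.21 mm.

d ≈ 9.21 mm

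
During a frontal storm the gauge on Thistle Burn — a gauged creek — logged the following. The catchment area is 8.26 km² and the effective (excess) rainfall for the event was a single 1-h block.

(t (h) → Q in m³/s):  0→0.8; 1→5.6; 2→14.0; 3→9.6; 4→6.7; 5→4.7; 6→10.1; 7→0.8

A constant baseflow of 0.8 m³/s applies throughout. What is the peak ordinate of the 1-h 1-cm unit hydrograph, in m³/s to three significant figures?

Direct runoff: 0.0, 4.8, 13.2, 8.8, 5.9, 3.9, 9.3, 0.0 m³/s; ΣQ_DR = 45.90 m³/s, peak = 13.2 m³/s.
Runoff depth d = ΣQ_DR·Δt / A = 45.90 × 3600 / (8.26 km²) = 20.00 mm.
The 1-cm UH is the DRH scaled by (10 mm)/d, so U_p = 13.2 × 10/20.00 = 6.60 m³/s.

U_p ≈ 6.60 m³/s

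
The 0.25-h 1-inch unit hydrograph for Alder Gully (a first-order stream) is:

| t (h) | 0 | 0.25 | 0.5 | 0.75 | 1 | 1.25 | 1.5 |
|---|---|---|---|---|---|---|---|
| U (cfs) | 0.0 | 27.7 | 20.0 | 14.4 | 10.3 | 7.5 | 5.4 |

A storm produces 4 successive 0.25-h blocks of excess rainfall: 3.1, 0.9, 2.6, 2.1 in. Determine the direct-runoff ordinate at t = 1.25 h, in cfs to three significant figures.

Q ≈ 112 cfs

By discrete convolution, Q_j = Σ (P_i / 1 in) · U_{j−i}.
At t = 1.25 h (j=5): Q = (3.1/1)·7.5 + (0.9/1)·10.3 + (2.6/1)·14.4 + (2.1/1)·20.0 = 112 cfs.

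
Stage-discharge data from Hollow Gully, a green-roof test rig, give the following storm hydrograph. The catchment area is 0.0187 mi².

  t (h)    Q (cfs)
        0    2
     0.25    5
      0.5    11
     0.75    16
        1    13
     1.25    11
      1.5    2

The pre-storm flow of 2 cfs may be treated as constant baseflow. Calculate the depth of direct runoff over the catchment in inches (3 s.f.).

Direct runoff: 0.0, 3.0, 9.0, 14.0, 11.0, 9.0, 0.0 cfs; ΣQ_DR = 46.00 cfs.
V = ΣQ_DR · Δt = 46.00 × 900 s = 41400 ft³.
Over A = 0.0187 mi², depth = V / A = 0.953 in.

d ≈ 0.953 in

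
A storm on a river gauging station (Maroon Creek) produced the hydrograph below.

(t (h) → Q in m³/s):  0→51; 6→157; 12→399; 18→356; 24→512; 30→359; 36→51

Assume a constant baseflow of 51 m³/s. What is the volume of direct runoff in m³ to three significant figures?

V ≈ 3.30 × 10^7 m³

Direct-runoff ordinates (Q − Q_b): 0.0, 106.0, 348.0, 305.0, 461.0, 308.0, 0.0 m³/s.
ΣQ_DR = 1528 m³/s.
With Δt = 6 h = 21600 s, V = ΣQ_DR · Δt = 1528 × 21600 = 3.30 × 10^7 m³.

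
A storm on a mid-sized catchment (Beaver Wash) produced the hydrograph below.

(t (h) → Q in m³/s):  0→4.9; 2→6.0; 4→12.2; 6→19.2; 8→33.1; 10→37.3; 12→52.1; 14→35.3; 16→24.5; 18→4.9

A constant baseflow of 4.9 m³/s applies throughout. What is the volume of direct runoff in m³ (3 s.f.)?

V ≈ 1.30 × 10^6 m³

Direct-runoff ordinates (Q − Q_b): 0.0, 1.1, 7.3, 14.3, 28.2, 32.4, 47.2, 30.4, 19.6, 0.0 m³/s.
ΣQ_DR = 180.5 m³/s.
With Δt = 2 h = 7200 s, V = ΣQ_DR · Δt = 180.5 × 7200 = 1.30 × 10^6 m³.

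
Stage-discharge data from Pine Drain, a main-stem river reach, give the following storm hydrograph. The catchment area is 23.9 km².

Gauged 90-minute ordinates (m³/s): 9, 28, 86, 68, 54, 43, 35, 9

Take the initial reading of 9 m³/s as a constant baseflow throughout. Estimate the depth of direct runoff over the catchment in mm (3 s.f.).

d ≈ 58.7 mm

Direct runoff: 0.0, 19.0, 77.0, 59.0, 45.0, 34.0, 26.0, 0.0 m³/s; ΣQ_DR = 260.0 m³/s.
V = ΣQ_DR · Δt = 260.0 × 5400 s = 1.404 × 10^6 m³.
Over A = 23.9 km², depth = V / A = 58.7 mm.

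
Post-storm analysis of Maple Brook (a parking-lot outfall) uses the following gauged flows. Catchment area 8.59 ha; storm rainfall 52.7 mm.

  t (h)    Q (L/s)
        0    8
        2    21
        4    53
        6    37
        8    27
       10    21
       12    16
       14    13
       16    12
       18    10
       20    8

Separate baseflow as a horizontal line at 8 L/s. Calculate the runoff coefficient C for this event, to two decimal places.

ΣQ_DR = 138.0 L/s; V = ΣQ_DR·Δt = 9.936 × 10^5 L.
Runoff depth d = V / A = 11.57 mm.
C = d / P = 11.57 / 52.7 = 0.22.

C ≈ 0.22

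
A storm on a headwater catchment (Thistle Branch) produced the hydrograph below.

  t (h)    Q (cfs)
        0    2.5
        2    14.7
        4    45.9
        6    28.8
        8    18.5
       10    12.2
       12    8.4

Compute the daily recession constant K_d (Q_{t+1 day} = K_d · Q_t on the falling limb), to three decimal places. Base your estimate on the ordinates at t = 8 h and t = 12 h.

K_d ≈ 0.009

Between t = 8 h and t = 12 h the flow falls from 18.5 to 8.4 cfs over 2×2 h = 4 h.
Per-interval ratio K = (8.4/18.5)^(1/2) = 0.6738; K_d = K^(24/2) = 0.009.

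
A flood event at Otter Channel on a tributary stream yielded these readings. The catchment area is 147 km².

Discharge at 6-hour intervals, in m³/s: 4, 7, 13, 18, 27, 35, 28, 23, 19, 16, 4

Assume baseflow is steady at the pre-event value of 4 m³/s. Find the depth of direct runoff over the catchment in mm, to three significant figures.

Direct runoff: 0.0, 3.0, 9.0, 14.0, 23.0, 31.0, 24.0, 19.0, 15.0, 12.0, 0.0 m³/s; ΣQ_DR = 150.0 m³/s.
V = ΣQ_DR · Δt = 150.0 × 21600 s = 3.240 × 10^6 m³.
Over A = 147 km², depth = V / A = 22.0 mm.

d ≈ 22.0 mm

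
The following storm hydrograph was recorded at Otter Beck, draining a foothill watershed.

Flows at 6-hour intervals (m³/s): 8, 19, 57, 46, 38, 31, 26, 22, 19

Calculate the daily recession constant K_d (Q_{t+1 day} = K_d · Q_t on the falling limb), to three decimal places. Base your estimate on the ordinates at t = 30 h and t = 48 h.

Between t = 30 h and t = 48 h the flow falls from 31 to 19 m³/s over 3×6 h = 18 h.
Per-interval ratio K = (19/31)^(1/3) = 0.8494; K_d = K^(24/6) = 0.521.

K_d ≈ 0.521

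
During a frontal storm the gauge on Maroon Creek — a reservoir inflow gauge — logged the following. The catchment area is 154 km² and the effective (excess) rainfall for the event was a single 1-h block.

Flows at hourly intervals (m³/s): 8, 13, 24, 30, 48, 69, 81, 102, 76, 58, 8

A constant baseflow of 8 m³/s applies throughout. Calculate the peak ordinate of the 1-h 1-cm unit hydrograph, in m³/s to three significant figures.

U_p ≈ 93.7 m³/s

Direct runoff: 0.0, 5.0, 16.0, 22.0, 40.0, 61.0, 73.0, 94.0, 68.0, 50.0, 0.0 m³/s; ΣQ_DR = 429.0 m³/s, peak = 94.0 m³/s.
Runoff depth d = ΣQ_DR·Δt / A = 429.0 × 3600 / (154 km²) = 10.03 mm.
The 1-cm UH is the DRH scaled by (10 mm)/d, so U_p = 94.0 × 10/10.03 = 93.7 m³/s.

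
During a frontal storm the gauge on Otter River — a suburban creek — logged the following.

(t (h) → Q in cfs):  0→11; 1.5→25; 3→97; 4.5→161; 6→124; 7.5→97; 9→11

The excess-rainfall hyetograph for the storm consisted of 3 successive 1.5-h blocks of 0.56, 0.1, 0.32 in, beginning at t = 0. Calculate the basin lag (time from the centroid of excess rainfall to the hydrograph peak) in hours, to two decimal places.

t_L ≈ 2.62 h

Centroid of excess rainfall: t_c = Σ P_i·t̄_i / ΣP_i = 1.8827 h (block centres at 0.75, 2.25, 3.75 h).
Hydrograph peak occurs at t = 4.5 h, so basin lag t_L = 4.5 − 1.8827 = 2.62 h.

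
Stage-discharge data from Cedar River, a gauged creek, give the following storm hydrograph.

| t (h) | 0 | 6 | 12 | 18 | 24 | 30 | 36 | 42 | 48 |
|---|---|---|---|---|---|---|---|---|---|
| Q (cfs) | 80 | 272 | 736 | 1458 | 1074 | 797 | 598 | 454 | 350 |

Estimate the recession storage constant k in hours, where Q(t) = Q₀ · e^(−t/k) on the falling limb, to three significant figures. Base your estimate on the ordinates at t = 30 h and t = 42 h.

k ≈ 21.3 h

On the falling limb, Q drops from 797 to 454 cfs between t = 30 h and t = 42 h (Δt = 12 h).
k = −Δt / ln(Q₂/Q₁) = −12 / ln(454/797) = 21.3 h.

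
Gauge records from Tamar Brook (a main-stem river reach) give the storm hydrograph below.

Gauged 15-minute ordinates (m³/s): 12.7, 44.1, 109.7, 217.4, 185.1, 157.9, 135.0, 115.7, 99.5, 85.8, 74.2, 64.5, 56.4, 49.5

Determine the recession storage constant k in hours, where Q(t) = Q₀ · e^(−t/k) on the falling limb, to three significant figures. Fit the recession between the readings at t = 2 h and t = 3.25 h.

On the falling limb, Q drops from 99.5 to 49.5 m³/s between t = 2 h and t = 3.25 h (Δt = 1.25 h).
k = −Δt / ln(Q₂/Q₁) = −1.25 / ln(49.5/99.5) = 1.79 h.

k ≈ 1.79 h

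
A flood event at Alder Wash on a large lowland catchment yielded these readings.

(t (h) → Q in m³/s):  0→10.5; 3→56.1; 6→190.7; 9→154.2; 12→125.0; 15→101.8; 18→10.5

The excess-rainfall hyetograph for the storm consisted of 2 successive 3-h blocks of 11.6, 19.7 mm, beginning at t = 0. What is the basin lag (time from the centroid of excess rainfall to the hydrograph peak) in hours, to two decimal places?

t_L ≈ 2.61 h

Centroid of excess rainfall: t_c = Σ P_i·t̄_i / ΣP_i = 3.3882 h (block centres at 1.5, 4.5 h).
Hydrograph peak occurs at t = 6 h, so basin lag t_L = 6 − 3.3882 = 2.61 h.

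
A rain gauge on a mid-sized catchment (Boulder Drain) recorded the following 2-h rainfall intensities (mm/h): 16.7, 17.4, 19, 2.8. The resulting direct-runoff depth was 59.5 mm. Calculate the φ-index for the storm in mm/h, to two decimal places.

Only the 3 blocks with intensity above φ contribute runoff: 16.7, 17.4, 19 mm/h.
Σ(I−φ)·Δt = d  ⇒  (16.7+17.4+19 − 3φ)·2 = 59.5
φ = (53.10 − 59.5/2) / 3 = 7.78 mm/h.

φ ≈ 7.78 mm/h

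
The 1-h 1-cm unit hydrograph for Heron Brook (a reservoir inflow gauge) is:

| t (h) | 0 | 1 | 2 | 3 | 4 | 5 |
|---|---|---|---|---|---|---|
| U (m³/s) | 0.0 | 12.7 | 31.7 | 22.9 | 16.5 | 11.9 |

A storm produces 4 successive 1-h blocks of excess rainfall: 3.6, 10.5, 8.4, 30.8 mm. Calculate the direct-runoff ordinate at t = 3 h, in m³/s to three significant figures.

Q ≈ 52.2 m³/s

By discrete convolution, Q_j = Σ (P_i / 10 mm) · U_{j−i}.
At t = 3 h (j=3): Q = (3.6/10)·22.9 + (10.5/10)·31.7 + (8.4/10)·12.7 + (30.8/10)·0.0 = 52.2 m³/s.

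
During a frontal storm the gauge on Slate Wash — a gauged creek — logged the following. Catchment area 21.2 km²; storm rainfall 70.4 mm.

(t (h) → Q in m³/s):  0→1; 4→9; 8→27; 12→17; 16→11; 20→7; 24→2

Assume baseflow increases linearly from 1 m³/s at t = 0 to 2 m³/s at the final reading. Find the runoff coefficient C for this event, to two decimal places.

ΣQ_DR = 63.50 m³/s; V = ΣQ_DR·Δt = 9.144 × 10^5 m³.
Runoff depth d = V / A = 43.13 mm.
C = d / P = 43.13 / 70.4 = 0.61.

C ≈ 0.61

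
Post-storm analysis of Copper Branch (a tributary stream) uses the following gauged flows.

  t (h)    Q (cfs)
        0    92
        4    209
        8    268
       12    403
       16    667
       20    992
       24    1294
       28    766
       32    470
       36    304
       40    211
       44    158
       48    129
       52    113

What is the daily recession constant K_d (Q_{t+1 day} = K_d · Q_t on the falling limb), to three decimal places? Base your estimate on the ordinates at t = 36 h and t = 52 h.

K_d ≈ 0.227

Between t = 36 h and t = 52 h the flow falls from 304 to 113 cfs over 4×4 h = 16 h.
Per-interval ratio K = (113/304)^(1/4) = 0.7808; K_d = K^(24/4) = 0.227.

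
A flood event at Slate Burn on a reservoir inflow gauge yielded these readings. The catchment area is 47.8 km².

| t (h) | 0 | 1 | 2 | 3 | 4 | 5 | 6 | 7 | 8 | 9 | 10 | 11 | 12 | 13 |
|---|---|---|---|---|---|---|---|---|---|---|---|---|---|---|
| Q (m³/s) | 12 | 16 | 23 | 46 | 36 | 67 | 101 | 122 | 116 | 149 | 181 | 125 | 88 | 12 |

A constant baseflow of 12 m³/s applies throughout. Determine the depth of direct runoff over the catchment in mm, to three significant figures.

Direct runoff: 0.0, 4.0, 11.0, 34.0, 24.0, 55.0, 89.0, 110.0, 104.0, 137.0, 169.0, 113.0, 76.0, 0.0 m³/s; ΣQ_DR = 926.0 m³/s.
V = ΣQ_DR · Δt = 926.0 × 3600 s = 3.334 × 10^6 m³.
Over A = 47.8 km², depth = V / A = 69.7 mm.

d ≈ 69.7 mm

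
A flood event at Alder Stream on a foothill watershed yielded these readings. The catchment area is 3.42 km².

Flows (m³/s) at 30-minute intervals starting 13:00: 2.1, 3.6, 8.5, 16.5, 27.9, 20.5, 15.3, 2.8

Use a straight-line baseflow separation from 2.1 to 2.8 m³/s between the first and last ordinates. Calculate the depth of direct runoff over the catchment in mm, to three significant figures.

Direct runoff: 0.00, 1.40, 6.20, 14.10, 25.40, 17.90, 12.60, 0.00 m³/s; ΣQ_DR = 77.60 m³/s.
V = ΣQ_DR · Δt = 77.60 × 1800 s = 1.397 × 10^5 m³.
Over A = 3.42 km², depth = V / A = 40.8 mm.

d ≈ 40.8 mm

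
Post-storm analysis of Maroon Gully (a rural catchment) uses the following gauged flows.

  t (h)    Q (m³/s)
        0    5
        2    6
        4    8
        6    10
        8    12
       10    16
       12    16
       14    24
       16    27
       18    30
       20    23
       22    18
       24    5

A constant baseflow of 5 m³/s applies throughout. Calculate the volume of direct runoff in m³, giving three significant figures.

Direct-runoff ordinates (Q − Q_b): 0.0, 1.0, 3.0, 5.0, 7.0, 11.0, 11.0, 19.0, 22.0, 25.0, 18.0, 13.0, 0.0 m³/s.
ΣQ_DR = 135.0 m³/s.
With Δt = 2 h = 7200 s, V = ΣQ_DR · Δt = 135.0 × 7200 = 9.72 × 10^5 m³.

V ≈ 9.72 × 10^5 m³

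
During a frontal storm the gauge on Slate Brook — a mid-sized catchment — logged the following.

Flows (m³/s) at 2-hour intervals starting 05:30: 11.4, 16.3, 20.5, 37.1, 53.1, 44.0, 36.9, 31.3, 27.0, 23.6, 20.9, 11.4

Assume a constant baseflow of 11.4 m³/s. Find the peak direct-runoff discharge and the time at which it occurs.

Subtracting baseflow gives direct-runoff ordinates: 0.0, 4.9, 9.1, 25.7, 41.7, 32.6, 25.5, 19.9, 15.6, 12.2, 9.5, 0.0 m³/s.
The maximum is 41.7 m³/s, occurring at the reading for t = 13:30.

Q_p = 41.7 m³/s at t = 13:30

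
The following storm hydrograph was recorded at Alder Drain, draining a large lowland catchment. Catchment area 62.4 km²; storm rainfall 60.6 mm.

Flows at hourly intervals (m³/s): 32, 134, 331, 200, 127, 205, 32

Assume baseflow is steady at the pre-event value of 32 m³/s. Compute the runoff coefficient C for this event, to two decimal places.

ΣQ_DR = 837.0 m³/s; V = ΣQ_DR·Δt = 3.013 × 10^6 m³.
Runoff depth d = V / A = 48.29 mm.
C = d / P = 48.29 / 60.6 = 0.80.

C ≈ 0.80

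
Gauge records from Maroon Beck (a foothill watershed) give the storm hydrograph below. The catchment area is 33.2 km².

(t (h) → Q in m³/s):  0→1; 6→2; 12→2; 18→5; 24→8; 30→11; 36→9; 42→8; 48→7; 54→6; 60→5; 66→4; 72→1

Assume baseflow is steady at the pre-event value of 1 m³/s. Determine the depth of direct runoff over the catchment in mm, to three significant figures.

d ≈ 36.4 mm

Direct runoff: 0.0, 1.0, 1.0, 4.0, 7.0, 10.0, 8.0, 7.0, 6.0, 5.0, 4.0, 3.0, 0.0 m³/s; ΣQ_DR = 56.00 m³/s.
V = ΣQ_DR · Δt = 56.00 × 21600 s = 1.210 × 10^6 m³.
Over A = 33.2 km², depth = V / A = 36.4 mm.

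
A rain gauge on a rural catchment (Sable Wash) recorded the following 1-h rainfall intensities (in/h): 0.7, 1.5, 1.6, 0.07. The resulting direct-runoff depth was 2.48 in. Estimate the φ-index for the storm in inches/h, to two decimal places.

Only the 3 blocks with intensity above φ contribute runoff: 0.7, 1.5, 1.6 in/h.
Σ(I−φ)·Δt = d  ⇒  (0.7+1.5+1.6 − 3φ)·1 = 2.48
φ = (3.800 − 2.48/1) / 3 = 0.44 in/h.

φ ≈ 0.44 in/h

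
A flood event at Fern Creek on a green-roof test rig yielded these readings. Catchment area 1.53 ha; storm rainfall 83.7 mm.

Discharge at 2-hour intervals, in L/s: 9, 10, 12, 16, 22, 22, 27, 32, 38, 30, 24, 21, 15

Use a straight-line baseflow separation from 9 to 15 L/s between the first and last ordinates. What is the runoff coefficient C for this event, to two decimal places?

ΣQ_DR = 122.0 L/s; V = ΣQ_DR·Δt = 8.784 × 10^5 L.
Runoff depth d = V / A = 57.41 mm.
C = d / P = 57.41 / 83.7 = 0.69.

C ≈ 0.69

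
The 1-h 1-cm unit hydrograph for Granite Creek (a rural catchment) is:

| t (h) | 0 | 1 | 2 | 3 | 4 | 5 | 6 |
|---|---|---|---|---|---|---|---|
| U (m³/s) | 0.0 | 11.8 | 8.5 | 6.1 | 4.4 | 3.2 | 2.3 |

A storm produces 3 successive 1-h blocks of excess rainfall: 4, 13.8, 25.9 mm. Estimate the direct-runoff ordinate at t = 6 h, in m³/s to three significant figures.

By discrete convolution, Q_j = Σ (P_i / 10 mm) · U_{j−i}.
At t = 6 h (j=6): Q = (4/10)·2.3 + (13.8/10)·3.2 + (25.9/10)·4.4 = 16.7 m³/s.

Q ≈ 16.7 m³/s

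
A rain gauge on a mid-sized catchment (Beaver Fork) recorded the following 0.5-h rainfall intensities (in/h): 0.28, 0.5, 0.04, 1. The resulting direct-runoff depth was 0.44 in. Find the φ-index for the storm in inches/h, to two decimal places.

φ ≈ 0.31 in/h

Only the 2 blocks with intensity above φ contribute runoff: 0.5, 1 in/h.
Σ(I−φ)·Δt = d  ⇒  (0.5+1 − 2φ)·0.5 = 0.44
φ = (1.500 − 0.44/0.5) / 2 = 0.31 in/h.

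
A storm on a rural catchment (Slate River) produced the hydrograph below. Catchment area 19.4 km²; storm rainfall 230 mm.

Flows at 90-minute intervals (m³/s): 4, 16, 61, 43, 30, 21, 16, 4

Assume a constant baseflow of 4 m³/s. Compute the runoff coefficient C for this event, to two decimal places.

C ≈ 0.20

ΣQ_DR = 163.0 m³/s; V = ΣQ_DR·Δt = 8.802 × 10^5 m³.
Runoff depth d = V / A = 45.37 mm.
C = d / P = 45.37 / 230 = 0.20.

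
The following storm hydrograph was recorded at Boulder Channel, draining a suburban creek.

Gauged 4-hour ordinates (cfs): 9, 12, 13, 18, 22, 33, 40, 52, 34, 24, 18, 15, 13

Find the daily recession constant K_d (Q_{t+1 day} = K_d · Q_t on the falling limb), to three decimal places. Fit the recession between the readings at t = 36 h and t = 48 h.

K_d ≈ 0.293

Between t = 36 h and t = 48 h the flow falls from 24 to 13 cfs over 3×4 h = 12 h.
Per-interval ratio K = (13/24)^(1/3) = 0.8152; K_d = K^(24/4) = 0.293.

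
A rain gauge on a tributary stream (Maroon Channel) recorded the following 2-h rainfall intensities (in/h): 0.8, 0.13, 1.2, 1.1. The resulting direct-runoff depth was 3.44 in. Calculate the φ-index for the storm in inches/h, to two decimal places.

Only the 3 blocks with intensity above φ contribute runoff: 0.8, 1.2, 1.1 in/h.
Σ(I−φ)·Δt = d  ⇒  (0.8+1.2+1.1 − 3φ)·2 = 3.44
φ = (3.100 − 3.44/2) / 3 = 0.46 in/h.

φ ≈ 0.46 in/h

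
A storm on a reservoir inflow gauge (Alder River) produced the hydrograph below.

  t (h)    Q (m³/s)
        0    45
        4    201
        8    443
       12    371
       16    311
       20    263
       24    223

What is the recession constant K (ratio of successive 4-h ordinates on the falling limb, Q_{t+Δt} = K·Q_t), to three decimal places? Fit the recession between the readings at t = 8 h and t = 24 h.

K ≈ 0.842

Using the recession-limb readings at t = 8 h and t = 24 h: Q falls from 443 to 223 m³/s over 4 intervals.
K = (Q₂/Q₁)^(1/4) = (223/443)^(1/4) = 0.842.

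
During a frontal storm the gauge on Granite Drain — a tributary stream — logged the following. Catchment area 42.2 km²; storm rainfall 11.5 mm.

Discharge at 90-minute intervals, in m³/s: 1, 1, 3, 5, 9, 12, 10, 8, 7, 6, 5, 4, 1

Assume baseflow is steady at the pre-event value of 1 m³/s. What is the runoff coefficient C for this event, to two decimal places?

C ≈ 0.66

ΣQ_DR = 59.00 m³/s; V = ΣQ_DR·Δt = 3.186 × 10^5 m³.
Runoff depth d = V / A = 7.550 mm.
C = d / P = 7.550 / 11.5 = 0.66.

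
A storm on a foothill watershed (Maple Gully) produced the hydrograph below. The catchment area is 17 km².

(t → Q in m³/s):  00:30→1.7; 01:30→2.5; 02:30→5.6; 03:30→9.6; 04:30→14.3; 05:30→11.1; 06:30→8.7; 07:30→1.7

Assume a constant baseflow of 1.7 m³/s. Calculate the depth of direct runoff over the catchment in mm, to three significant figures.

d ≈ 8.81 mm

Direct runoff: 0.0, 0.8, 3.9, 7.9, 12.6, 9.4, 7.0, 0.0 m³/s; ΣQ_DR = 41.60 m³/s.
V = ΣQ_DR · Δt = 41.60 × 3600 s = 1.498 × 10^5 m³.
Over A = 17 km², depth = V / A = 8.81 mm.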